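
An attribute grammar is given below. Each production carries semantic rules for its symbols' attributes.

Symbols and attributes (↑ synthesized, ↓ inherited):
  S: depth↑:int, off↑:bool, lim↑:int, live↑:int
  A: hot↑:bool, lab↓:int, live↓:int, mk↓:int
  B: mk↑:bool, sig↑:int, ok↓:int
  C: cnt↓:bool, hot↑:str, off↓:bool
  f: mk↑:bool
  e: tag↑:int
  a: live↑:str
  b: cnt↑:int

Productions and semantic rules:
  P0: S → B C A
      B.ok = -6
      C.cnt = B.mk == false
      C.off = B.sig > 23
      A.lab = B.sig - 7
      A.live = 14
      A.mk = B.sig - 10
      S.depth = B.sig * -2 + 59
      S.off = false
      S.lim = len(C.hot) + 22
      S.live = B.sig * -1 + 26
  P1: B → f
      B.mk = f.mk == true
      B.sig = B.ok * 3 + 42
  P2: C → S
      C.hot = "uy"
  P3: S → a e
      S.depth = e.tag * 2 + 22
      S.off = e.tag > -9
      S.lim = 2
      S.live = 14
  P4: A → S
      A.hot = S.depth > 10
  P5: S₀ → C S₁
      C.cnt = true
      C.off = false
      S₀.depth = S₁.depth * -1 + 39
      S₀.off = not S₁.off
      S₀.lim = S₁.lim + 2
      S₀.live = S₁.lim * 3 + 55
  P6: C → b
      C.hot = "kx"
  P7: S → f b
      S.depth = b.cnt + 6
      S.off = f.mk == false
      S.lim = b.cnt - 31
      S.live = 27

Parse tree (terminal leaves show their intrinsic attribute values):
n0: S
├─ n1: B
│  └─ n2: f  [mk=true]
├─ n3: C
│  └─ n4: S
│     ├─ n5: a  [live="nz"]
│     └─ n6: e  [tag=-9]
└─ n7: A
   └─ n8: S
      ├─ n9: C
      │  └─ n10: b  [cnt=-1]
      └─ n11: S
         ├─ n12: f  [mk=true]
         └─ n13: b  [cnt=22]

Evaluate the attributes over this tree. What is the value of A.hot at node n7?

true

1. n1.ok = -6  [-6]
2. n2.mk = true  [terminal]
3. n1.mk = true  [f.mk == true]
4. n1.sig = 24  [B.ok * 3 + 42]
5. n3.cnt = false  [B.mk == false]
6. n3.off = true  [B.sig > 23]
7. n5.live = "nz"  [terminal]
8. n6.tag = -9  [terminal]
9. n4.depth = 4  [e.tag * 2 + 22]
10. n4.off = false  [e.tag > -9]
11. n4.lim = 2  [2]
12. n4.live = 14  [14]
13. n3.hot = "uy"  ["uy"]
14. n7.lab = 17  [B.sig - 7]
15. n7.live = 14  [14]
16. n7.mk = 14  [B.sig - 10]
17. n9.cnt = true  [true]
18. n9.off = false  [false]
19. n10.cnt = -1  [terminal]
20. n9.hot = "kx"  ["kx"]
21. n12.mk = true  [terminal]
22. n13.cnt = 22  [terminal]
23. n11.depth = 28  [b.cnt + 6]
24. n11.off = false  [f.mk == false]
25. n11.lim = -9  [b.cnt - 31]
26. n11.live = 27  [27]
27. n8.depth = 11  [S₁.depth * -1 + 39]
28. n8.off = true  [not S₁.off]
29. n8.lim = -7  [S₁.lim + 2]
30. n8.live = 28  [S₁.lim * 3 + 55]
31. n7.hot = true  [S.depth > 10]
32. n0.depth = 11  [B.sig * -2 + 59]
33. n0.off = false  [false]
34. n0.lim = 24  [len(C.hot) + 22]
35. n0.live = 2  [B.sig * -1 + 26]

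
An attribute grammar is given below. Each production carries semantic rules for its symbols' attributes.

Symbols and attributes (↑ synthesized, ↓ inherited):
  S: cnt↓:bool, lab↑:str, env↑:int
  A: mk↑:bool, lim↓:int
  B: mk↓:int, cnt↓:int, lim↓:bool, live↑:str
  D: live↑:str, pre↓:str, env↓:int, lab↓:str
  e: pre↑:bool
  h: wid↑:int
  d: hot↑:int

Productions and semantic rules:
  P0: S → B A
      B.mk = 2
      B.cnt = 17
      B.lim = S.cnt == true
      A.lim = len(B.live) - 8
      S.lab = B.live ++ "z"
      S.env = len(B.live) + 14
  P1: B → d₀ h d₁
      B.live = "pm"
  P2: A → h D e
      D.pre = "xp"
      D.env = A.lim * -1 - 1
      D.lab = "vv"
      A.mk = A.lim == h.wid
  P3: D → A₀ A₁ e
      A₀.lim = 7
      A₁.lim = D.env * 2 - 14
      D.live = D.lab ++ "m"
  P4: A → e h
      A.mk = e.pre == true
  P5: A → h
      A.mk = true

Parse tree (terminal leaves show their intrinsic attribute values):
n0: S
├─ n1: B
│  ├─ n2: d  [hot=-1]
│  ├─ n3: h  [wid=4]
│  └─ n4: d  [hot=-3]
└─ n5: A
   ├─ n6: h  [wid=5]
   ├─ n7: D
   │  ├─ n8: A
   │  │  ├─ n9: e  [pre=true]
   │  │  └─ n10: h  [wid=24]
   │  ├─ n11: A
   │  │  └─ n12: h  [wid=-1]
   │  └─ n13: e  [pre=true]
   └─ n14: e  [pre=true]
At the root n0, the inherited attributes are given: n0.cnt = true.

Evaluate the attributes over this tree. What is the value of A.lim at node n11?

-4

1. n0.cnt = true  [given at root]
2. n1.mk = 2  [2]
3. n1.cnt = 17  [17]
4. n1.lim = true  [S.cnt == true]
5. n2.hot = -1  [terminal]
6. n3.wid = 4  [terminal]
7. n4.hot = -3  [terminal]
8. n1.live = "pm"  ["pm"]
9. n5.lim = -6  [len(B.live) - 8]
10. n6.wid = 5  [terminal]
11. n7.pre = "xp"  ["xp"]
12. n7.env = 5  [A.lim * -1 - 1]
13. n7.lab = "vv"  ["vv"]
14. n8.lim = 7  [7]
15. n9.pre = true  [terminal]
16. n10.wid = 24  [terminal]
17. n8.mk = true  [e.pre == true]
18. n11.lim = -4  [D.env * 2 - 14]
19. n12.wid = -1  [terminal]
20. n11.mk = true  [true]
21. n13.pre = true  [terminal]
22. n7.live = "vvm"  [D.lab ++ "m"]
23. n14.pre = true  [terminal]
24. n5.mk = false  [A.lim == h.wid]
25. n0.lab = "pmz"  [B.live ++ "z"]
26. n0.env = 16  [len(B.live) + 14]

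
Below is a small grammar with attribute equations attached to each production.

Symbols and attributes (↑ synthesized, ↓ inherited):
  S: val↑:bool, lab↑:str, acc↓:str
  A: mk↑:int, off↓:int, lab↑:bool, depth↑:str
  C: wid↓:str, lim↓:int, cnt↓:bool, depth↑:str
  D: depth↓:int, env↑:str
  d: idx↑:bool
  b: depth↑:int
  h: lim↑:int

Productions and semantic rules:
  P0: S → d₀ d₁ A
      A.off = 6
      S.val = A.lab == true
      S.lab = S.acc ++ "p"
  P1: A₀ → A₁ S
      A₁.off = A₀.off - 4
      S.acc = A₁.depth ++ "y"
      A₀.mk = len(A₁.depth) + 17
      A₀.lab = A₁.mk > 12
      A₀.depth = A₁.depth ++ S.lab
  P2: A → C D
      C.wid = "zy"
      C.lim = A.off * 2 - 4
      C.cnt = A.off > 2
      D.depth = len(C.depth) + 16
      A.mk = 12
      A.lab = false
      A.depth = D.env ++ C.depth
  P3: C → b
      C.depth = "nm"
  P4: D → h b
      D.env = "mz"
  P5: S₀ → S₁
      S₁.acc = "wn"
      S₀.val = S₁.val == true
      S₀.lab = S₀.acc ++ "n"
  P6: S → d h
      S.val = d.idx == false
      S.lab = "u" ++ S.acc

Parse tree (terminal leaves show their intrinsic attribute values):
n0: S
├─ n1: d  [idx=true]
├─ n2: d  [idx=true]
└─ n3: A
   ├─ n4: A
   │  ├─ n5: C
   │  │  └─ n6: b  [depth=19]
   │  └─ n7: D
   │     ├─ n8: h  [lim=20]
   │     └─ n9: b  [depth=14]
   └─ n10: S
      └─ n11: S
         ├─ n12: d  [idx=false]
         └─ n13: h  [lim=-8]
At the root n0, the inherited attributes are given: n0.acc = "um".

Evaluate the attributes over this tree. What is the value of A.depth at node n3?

"mznmmznmyn"

1. n0.acc = "um"  [given at root]
2. n1.idx = true  [terminal]
3. n2.idx = true  [terminal]
4. n3.off = 6  [6]
5. n4.off = 2  [A₀.off - 4]
6. n5.wid = "zy"  ["zy"]
7. n5.lim = 0  [A.off * 2 - 4]
8. n5.cnt = false  [A.off > 2]
9. n6.depth = 19  [terminal]
10. n5.depth = "nm"  ["nm"]
11. n7.depth = 18  [len(C.depth) + 16]
12. n8.lim = 20  [terminal]
13. n9.depth = 14  [terminal]
14. n7.env = "mz"  ["mz"]
15. n4.mk = 12  [12]
16. n4.lab = false  [false]
17. n4.depth = "mznm"  [D.env ++ C.depth]
18. n10.acc = "mznmy"  [A₁.depth ++ "y"]
19. n11.acc = "wn"  ["wn"]
20. n12.idx = false  [terminal]
21. n13.lim = -8  [terminal]
22. n11.val = true  [d.idx == false]
23. n11.lab = "uwn"  ["u" ++ S.acc]
24. n10.val = true  [S₁.val == true]
25. n10.lab = "mznmyn"  [S₀.acc ++ "n"]
26. n3.mk = 21  [len(A₁.depth) + 17]
27. n3.lab = false  [A₁.mk > 12]
28. n3.depth = "mznmmznmyn"  [A₁.depth ++ S.lab]
29. n0.val = false  [A.lab == true]
30. n0.lab = "ump"  [S.acc ++ "p"]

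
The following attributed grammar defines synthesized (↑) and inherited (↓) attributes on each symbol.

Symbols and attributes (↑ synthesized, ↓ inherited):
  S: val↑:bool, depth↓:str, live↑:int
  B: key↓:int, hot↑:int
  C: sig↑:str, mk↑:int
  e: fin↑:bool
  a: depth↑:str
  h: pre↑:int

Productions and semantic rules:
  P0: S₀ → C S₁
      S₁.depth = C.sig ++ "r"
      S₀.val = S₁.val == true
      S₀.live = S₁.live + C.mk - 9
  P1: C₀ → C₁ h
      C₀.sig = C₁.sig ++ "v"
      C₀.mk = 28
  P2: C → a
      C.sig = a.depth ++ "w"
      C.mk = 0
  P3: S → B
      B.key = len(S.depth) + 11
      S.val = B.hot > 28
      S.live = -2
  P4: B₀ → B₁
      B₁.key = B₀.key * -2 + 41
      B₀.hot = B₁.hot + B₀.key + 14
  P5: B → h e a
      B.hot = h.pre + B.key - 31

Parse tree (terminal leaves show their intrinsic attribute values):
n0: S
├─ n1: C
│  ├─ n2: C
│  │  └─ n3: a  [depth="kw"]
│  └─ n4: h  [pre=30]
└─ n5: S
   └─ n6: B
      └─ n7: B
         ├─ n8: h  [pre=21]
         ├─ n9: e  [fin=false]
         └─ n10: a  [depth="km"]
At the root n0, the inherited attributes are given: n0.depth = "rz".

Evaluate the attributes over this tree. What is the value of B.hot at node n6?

29

1. n0.depth = "rz"  [given at root]
2. n3.depth = "kw"  [terminal]
3. n2.sig = "kww"  [a.depth ++ "w"]
4. n2.mk = 0  [0]
5. n4.pre = 30  [terminal]
6. n1.sig = "kwwv"  [C₁.sig ++ "v"]
7. n1.mk = 28  [28]
8. n5.depth = "kwwvr"  [C.sig ++ "r"]
9. n6.key = 16  [len(S.depth) + 11]
10. n7.key = 9  [B₀.key * -2 + 41]
11. n8.pre = 21  [terminal]
12. n9.fin = false  [terminal]
13. n10.depth = "km"  [terminal]
14. n7.hot = -1  [h.pre + B.key - 31]
15. n6.hot = 29  [B₁.hot + B₀.key + 14]
16. n5.val = true  [B.hot > 28]
17. n5.live = -2  [-2]
18. n0.val = true  [S₁.val == true]
19. n0.live = 17  [S₁.live + C.mk - 9]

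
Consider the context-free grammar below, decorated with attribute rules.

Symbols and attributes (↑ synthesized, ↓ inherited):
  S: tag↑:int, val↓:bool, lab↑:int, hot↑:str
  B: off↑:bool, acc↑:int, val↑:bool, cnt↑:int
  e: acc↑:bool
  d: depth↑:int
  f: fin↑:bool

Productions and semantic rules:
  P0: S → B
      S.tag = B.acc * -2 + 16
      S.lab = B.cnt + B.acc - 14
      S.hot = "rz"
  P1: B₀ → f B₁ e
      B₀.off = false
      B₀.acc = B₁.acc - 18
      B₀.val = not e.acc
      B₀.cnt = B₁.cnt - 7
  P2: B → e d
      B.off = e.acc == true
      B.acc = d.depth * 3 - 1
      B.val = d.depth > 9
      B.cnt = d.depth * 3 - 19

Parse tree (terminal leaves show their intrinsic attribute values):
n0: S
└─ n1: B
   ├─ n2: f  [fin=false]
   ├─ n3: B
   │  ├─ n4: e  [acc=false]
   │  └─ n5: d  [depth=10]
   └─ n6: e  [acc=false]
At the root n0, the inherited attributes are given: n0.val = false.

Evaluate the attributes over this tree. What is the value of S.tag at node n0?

1. n0.val = false  [given at root]
2. n2.fin = false  [terminal]
3. n4.acc = false  [terminal]
4. n5.depth = 10  [terminal]
5. n3.off = false  [e.acc == true]
6. n3.acc = 29  [d.depth * 3 - 1]
7. n3.val = true  [d.depth > 9]
8. n3.cnt = 11  [d.depth * 3 - 19]
9. n6.acc = false  [terminal]
10. n1.off = false  [false]
11. n1.acc = 11  [B₁.acc - 18]
12. n1.val = true  [not e.acc]
13. n1.cnt = 4  [B₁.cnt - 7]
14. n0.tag = -6  [B.acc * -2 + 16]
15. n0.lab = 1  [B.cnt + B.acc - 14]
16. n0.hot = "rz"  ["rz"]

-6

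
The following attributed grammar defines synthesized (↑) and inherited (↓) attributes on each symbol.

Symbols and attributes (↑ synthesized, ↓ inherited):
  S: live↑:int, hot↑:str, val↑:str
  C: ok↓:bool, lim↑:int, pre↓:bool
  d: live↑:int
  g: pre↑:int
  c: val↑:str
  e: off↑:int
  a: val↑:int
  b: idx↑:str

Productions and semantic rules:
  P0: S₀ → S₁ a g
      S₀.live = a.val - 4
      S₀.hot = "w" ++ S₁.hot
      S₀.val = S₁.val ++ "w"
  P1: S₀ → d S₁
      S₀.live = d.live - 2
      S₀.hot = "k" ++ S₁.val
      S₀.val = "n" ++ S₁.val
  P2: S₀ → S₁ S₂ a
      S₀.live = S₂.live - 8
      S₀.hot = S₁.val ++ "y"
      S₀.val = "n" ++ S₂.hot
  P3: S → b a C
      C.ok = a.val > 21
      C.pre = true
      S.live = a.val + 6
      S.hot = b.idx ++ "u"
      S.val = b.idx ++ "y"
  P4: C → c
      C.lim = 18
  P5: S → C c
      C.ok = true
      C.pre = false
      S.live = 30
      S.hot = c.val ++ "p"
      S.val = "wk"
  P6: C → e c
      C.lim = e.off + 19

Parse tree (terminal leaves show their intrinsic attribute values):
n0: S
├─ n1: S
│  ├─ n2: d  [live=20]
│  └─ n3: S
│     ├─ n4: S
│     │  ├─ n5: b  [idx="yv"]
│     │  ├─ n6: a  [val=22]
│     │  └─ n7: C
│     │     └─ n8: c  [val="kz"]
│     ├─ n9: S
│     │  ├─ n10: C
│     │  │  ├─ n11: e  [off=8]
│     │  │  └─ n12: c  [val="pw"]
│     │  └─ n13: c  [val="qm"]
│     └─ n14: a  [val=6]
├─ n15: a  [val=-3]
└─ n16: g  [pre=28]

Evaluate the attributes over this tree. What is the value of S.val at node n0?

1. n2.live = 20  [terminal]
2. n5.idx = "yv"  [terminal]
3. n6.val = 22  [terminal]
4. n7.ok = true  [a.val > 21]
5. n7.pre = true  [true]
6. n8.val = "kz"  [terminal]
7. n7.lim = 18  [18]
8. n4.live = 28  [a.val + 6]
9. n4.hot = "yvu"  [b.idx ++ "u"]
10. n4.val = "yvy"  [b.idx ++ "y"]
11. n10.ok = true  [true]
12. n10.pre = false  [false]
13. n11.off = 8  [terminal]
14. n12.val = "pw"  [terminal]
15. n10.lim = 27  [e.off + 19]
16. n13.val = "qm"  [terminal]
17. n9.live = 30  [30]
18. n9.hot = "qmp"  [c.val ++ "p"]
19. n9.val = "wk"  ["wk"]
20. n14.val = 6  [terminal]
21. n3.live = 22  [S₂.live - 8]
22. n3.hot = "yvyy"  [S₁.val ++ "y"]
23. n3.val = "nqmp"  ["n" ++ S₂.hot]
24. n1.live = 18  [d.live - 2]
25. n1.hot = "knqmp"  ["k" ++ S₁.val]
26. n1.val = "nnqmp"  ["n" ++ S₁.val]
27. n15.val = -3  [terminal]
28. n16.pre = 28  [terminal]
29. n0.live = -7  [a.val - 4]
30. n0.hot = "wknqmp"  ["w" ++ S₁.hot]
31. n0.val = "nnqmpw"  [S₁.val ++ "w"]

"nnqmpw"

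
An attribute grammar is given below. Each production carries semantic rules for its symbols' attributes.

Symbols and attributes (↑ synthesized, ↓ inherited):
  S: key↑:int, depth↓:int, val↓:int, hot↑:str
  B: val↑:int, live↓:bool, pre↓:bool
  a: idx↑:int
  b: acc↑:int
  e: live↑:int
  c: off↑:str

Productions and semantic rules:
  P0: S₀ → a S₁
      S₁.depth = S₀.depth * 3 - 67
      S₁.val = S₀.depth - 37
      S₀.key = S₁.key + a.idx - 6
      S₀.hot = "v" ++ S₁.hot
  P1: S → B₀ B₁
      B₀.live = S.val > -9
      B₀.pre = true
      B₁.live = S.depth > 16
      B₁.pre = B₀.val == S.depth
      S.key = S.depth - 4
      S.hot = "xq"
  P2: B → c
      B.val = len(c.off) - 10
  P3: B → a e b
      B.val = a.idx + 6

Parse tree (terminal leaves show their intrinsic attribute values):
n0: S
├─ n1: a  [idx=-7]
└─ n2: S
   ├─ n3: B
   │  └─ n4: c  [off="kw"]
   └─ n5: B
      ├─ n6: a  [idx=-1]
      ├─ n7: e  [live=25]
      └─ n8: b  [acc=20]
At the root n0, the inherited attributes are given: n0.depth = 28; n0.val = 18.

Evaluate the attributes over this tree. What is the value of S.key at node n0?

1. n0.depth = 28  [given at root]
2. n0.val = 18  [given at root]
3. n1.idx = -7  [terminal]
4. n2.depth = 17  [S₀.depth * 3 - 67]
5. n2.val = -9  [S₀.depth - 37]
6. n3.live = false  [S.val > -9]
7. n3.pre = true  [true]
8. n4.off = "kw"  [terminal]
9. n3.val = -8  [len(c.off) - 10]
10. n5.live = true  [S.depth > 16]
11. n5.pre = false  [B₀.val == S.depth]
12. n6.idx = -1  [terminal]
13. n7.live = 25  [terminal]
14. n8.acc = 20  [terminal]
15. n5.val = 5  [a.idx + 6]
16. n2.key = 13  [S.depth - 4]
17. n2.hot = "xq"  ["xq"]
18. n0.key = 0  [S₁.key + a.idx - 6]
19. n0.hot = "vxq"  ["v" ++ S₁.hot]

0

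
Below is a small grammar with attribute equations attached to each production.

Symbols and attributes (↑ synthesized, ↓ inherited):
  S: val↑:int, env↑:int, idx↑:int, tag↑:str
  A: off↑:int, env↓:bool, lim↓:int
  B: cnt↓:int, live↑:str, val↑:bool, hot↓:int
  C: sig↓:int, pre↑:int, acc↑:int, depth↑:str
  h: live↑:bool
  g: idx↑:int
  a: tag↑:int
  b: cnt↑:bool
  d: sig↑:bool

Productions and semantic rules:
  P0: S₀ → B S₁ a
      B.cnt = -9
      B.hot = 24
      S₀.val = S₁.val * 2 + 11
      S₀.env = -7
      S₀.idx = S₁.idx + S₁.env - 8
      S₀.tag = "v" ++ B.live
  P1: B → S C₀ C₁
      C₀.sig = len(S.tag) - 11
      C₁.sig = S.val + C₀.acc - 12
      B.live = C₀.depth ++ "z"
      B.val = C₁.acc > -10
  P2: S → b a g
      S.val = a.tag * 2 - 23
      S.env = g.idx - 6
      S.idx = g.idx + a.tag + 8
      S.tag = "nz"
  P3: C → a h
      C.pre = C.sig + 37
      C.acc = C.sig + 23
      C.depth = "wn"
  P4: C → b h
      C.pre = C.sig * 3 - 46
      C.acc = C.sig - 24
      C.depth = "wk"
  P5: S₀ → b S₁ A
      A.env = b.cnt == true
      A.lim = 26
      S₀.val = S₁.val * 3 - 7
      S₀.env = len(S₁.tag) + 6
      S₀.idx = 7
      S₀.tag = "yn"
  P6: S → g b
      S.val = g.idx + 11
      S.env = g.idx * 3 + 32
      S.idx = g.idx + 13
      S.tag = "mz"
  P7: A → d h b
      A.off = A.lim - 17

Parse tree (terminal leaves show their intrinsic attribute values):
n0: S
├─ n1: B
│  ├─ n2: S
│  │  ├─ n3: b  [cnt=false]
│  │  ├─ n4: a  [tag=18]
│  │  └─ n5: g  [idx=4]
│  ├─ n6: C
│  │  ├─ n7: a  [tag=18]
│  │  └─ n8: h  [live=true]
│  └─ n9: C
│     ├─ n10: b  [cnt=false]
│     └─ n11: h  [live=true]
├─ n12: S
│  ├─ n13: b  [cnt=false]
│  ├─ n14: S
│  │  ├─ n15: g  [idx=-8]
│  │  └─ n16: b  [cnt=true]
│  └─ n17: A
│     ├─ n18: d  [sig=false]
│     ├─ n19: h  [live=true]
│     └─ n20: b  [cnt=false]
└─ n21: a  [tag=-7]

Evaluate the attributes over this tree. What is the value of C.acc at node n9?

1. n1.cnt = -9  [-9]
2. n1.hot = 24  [24]
3. n3.cnt = false  [terminal]
4. n4.tag = 18  [terminal]
5. n5.idx = 4  [terminal]
6. n2.val = 13  [a.tag * 2 - 23]
7. n2.env = -2  [g.idx - 6]
8. n2.idx = 30  [g.idx + a.tag + 8]
9. n2.tag = "nz"  ["nz"]
10. n6.sig = -9  [len(S.tag) - 11]
11. n7.tag = 18  [terminal]
12. n8.live = true  [terminal]
13. n6.pre = 28  [C.sig + 37]
14. n6.acc = 14  [C.sig + 23]
15. n6.depth = "wn"  ["wn"]
16. n9.sig = 15  [S.val + C₀.acc - 12]
17. n10.cnt = false  [terminal]
18. n11.live = true  [terminal]
19. n9.pre = -1  [C.sig * 3 - 46]
20. n9.acc = -9  [C.sig - 24]
21. n9.depth = "wk"  ["wk"]
22. n1.live = "wnz"  [C₀.depth ++ "z"]
23. n1.val = true  [C₁.acc > -10]
24. n13.cnt = false  [terminal]
25. n15.idx = -8  [terminal]
26. n16.cnt = true  [terminal]
27. n14.val = 3  [g.idx + 11]
28. n14.env = 8  [g.idx * 3 + 32]
29. n14.idx = 5  [g.idx + 13]
30. n14.tag = "mz"  ["mz"]
31. n17.env = false  [b.cnt == true]
32. n17.lim = 26  [26]
33. n18.sig = false  [terminal]
34. n19.live = true  [terminal]
35. n20.cnt = false  [terminal]
36. n17.off = 9  [A.lim - 17]
37. n12.val = 2  [S₁.val * 3 - 7]
38. n12.env = 8  [len(S₁.tag) + 6]
39. n12.idx = 7  [7]
40. n12.tag = "yn"  ["yn"]
41. n21.tag = -7  [terminal]
42. n0.val = 15  [S₁.val * 2 + 11]
43. n0.env = -7  [-7]
44. n0.idx = 7  [S₁.idx + S₁.env - 8]
45. n0.tag = "vwnz"  ["v" ++ B.live]

-9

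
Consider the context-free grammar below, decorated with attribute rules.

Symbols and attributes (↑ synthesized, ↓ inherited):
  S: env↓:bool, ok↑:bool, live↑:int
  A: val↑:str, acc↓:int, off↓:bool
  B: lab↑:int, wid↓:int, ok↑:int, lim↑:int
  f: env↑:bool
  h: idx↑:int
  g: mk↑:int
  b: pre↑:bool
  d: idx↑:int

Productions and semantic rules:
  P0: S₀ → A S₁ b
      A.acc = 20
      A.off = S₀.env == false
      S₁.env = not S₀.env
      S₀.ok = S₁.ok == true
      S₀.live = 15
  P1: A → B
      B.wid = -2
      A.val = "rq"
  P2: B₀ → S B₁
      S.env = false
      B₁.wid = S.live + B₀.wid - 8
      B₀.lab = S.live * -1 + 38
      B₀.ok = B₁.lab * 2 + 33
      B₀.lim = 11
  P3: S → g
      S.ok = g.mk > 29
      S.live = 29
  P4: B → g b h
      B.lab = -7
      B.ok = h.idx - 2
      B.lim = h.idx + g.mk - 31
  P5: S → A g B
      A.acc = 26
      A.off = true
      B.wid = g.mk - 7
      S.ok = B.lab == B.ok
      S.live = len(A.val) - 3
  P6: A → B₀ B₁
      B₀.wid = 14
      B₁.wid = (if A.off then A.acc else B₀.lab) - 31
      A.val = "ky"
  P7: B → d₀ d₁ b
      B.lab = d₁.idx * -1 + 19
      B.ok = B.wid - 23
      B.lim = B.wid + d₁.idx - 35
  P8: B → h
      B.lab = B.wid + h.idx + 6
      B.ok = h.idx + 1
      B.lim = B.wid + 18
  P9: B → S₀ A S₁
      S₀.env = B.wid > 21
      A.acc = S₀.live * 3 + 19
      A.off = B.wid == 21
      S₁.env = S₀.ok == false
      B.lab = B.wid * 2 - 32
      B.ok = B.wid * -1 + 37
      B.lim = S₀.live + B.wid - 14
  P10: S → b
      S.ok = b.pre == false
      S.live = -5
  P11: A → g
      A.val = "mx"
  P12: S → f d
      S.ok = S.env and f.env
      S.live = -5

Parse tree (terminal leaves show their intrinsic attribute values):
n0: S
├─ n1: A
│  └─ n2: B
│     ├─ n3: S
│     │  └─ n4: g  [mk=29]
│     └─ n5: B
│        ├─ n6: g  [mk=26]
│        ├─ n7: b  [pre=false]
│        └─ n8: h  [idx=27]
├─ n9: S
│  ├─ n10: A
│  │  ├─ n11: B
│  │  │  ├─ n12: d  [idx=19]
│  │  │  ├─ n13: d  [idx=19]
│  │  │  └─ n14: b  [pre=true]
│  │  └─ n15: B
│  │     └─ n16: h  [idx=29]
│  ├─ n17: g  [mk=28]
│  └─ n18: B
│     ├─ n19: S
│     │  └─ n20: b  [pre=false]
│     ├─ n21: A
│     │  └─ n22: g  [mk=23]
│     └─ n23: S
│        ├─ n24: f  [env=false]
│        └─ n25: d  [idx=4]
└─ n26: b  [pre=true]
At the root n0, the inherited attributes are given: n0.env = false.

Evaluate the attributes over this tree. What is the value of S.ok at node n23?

1. n0.env = false  [given at root]
2. n1.acc = 20  [20]
3. n1.off = true  [S₀.env == false]
4. n2.wid = -2  [-2]
5. n3.env = false  [false]
6. n4.mk = 29  [terminal]
7. n3.ok = false  [g.mk > 29]
8. n3.live = 29  [29]
9. n5.wid = 19  [S.live + B₀.wid - 8]
10. n6.mk = 26  [terminal]
11. n7.pre = false  [terminal]
12. n8.idx = 27  [terminal]
13. n5.lab = -7  [-7]
14. n5.ok = 25  [h.idx - 2]
15. n5.lim = 22  [h.idx + g.mk - 31]
16. n2.lab = 9  [S.live * -1 + 38]
17. n2.ok = 19  [B₁.lab * 2 + 33]
18. n2.lim = 11  [11]
19. n1.val = "rq"  ["rq"]
20. n9.env = true  [not S₀.env]
21. n10.acc = 26  [26]
22. n10.off = true  [true]
23. n11.wid = 14  [14]
24. n12.idx = 19  [terminal]
25. n13.idx = 19  [terminal]
26. n14.pre = true  [terminal]
27. n11.lab = 0  [d₁.idx * -1 + 19]
28. n11.ok = -9  [B.wid - 23]
29. n11.lim = -2  [B.wid + d₁.idx - 35]
30. n15.wid = -5  [(if A.off then A.acc else B₀.lab) - 31]
31. n16.idx = 29  [terminal]
32. n15.lab = 30  [B.wid + h.idx + 6]
33. n15.ok = 30  [h.idx + 1]
34. n15.lim = 13  [B.wid + 18]
35. n10.val = "ky"  ["ky"]
36. n17.mk = 28  [terminal]
37. n18.wid = 21  [g.mk - 7]
38. n19.env = false  [B.wid > 21]
39. n20.pre = false  [terminal]
40. n19.ok = true  [b.pre == false]
41. n19.live = -5  [-5]
42. n21.acc = 4  [S₀.live * 3 + 19]
43. n21.off = true  [B.wid == 21]
44. n22.mk = 23  [terminal]
45. n21.val = "mx"  ["mx"]
46. n23.env = false  [S₀.ok == false]
47. n24.env = false  [terminal]
48. n25.idx = 4  [terminal]
49. n23.ok = false  [S.env and f.env]
50. n23.live = -5  [-5]
51. n18.lab = 10  [B.wid * 2 - 32]
52. n18.ok = 16  [B.wid * -1 + 37]
53. n18.lim = 2  [S₀.live + B.wid - 14]
54. n9.ok = false  [B.lab == B.ok]
55. n9.live = -1  [len(A.val) - 3]
56. n26.pre = true  [terminal]
57. n0.ok = false  [S₁.ok == true]
58. n0.live = 15  [15]

false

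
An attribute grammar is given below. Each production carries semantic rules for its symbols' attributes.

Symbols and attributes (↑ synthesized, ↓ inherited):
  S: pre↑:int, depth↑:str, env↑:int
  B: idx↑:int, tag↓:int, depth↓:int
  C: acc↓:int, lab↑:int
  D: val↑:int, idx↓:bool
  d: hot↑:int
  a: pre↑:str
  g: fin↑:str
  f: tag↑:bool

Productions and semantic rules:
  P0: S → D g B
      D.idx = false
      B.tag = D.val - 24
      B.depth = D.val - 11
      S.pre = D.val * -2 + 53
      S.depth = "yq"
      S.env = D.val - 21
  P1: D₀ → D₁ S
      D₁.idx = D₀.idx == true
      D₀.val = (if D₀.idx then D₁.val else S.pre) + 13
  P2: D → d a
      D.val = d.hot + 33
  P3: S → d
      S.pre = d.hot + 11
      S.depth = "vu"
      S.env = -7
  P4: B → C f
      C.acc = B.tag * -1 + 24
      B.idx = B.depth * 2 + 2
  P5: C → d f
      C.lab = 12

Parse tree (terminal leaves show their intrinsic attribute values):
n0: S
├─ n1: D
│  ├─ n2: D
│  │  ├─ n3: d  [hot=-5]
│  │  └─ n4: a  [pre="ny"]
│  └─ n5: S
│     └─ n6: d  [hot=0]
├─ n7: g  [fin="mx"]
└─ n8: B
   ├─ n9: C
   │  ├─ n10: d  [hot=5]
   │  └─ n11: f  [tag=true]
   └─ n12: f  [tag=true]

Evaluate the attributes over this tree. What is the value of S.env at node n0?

3

1. n1.idx = false  [false]
2. n2.idx = false  [D₀.idx == true]
3. n3.hot = -5  [terminal]
4. n4.pre = "ny"  [terminal]
5. n2.val = 28  [d.hot + 33]
6. n6.hot = 0  [terminal]
7. n5.pre = 11  [d.hot + 11]
8. n5.depth = "vu"  ["vu"]
9. n5.env = -7  [-7]
10. n1.val = 24  [(if D₀.idx then D₁.val else S.pre) + 13]
11. n7.fin = "mx"  [terminal]
12. n8.tag = 0  [D.val - 24]
13. n8.depth = 13  [D.val - 11]
14. n9.acc = 24  [B.tag * -1 + 24]
15. n10.hot = 5  [terminal]
16. n11.tag = true  [terminal]
17. n9.lab = 12  [12]
18. n12.tag = true  [terminal]
19. n8.idx = 28  [B.depth * 2 + 2]
20. n0.pre = 5  [D.val * -2 + 53]
21. n0.depth = "yq"  ["yq"]
22. n0.env = 3  [D.val - 21]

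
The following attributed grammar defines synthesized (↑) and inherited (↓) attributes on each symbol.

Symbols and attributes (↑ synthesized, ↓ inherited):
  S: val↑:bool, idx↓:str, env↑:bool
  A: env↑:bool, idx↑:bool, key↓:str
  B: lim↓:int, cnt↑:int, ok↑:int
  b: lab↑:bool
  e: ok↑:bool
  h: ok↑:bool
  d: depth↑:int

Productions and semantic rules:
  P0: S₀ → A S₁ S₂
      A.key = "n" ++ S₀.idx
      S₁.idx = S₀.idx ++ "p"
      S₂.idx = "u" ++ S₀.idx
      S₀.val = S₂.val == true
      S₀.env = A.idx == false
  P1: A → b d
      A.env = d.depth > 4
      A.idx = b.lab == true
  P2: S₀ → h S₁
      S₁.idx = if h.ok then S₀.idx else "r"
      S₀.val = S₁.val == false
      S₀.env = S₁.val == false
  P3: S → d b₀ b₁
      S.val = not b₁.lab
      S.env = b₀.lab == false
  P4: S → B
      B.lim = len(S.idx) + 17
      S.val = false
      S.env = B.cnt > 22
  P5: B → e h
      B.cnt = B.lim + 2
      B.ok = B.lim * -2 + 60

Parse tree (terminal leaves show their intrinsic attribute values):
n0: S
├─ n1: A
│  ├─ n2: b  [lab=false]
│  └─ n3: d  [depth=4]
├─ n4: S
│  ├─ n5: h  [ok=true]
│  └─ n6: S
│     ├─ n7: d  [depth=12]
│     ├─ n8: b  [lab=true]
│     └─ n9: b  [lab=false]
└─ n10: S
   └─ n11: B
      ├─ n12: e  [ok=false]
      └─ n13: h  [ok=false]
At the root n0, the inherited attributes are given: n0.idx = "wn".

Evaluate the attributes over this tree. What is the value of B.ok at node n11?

1. n0.idx = "wn"  [given at root]
2. n1.key = "nwn"  ["n" ++ S₀.idx]
3. n2.lab = false  [terminal]
4. n3.depth = 4  [terminal]
5. n1.env = false  [d.depth > 4]
6. n1.idx = false  [b.lab == true]
7. n4.idx = "wnp"  [S₀.idx ++ "p"]
8. n5.ok = true  [terminal]
9. n6.idx = "wnp"  [if h.ok then S₀.idx else "r"]
10. n7.depth = 12  [terminal]
11. n8.lab = true  [terminal]
12. n9.lab = false  [terminal]
13. n6.val = true  [not b₁.lab]
14. n6.env = false  [b₀.lab == false]
15. n4.val = false  [S₁.val == false]
16. n4.env = false  [S₁.val == false]
17. n10.idx = "uwn"  ["u" ++ S₀.idx]
18. n11.lim = 20  [len(S.idx) + 17]
19. n12.ok = false  [terminal]
20. n13.ok = false  [terminal]
21. n11.cnt = 22  [B.lim + 2]
22. n11.ok = 20  [B.lim * -2 + 60]
23. n10.val = false  [false]
24. n10.env = false  [B.cnt > 22]
25. n0.val = false  [S₂.val == true]
26. n0.env = true  [A.idx == false]

20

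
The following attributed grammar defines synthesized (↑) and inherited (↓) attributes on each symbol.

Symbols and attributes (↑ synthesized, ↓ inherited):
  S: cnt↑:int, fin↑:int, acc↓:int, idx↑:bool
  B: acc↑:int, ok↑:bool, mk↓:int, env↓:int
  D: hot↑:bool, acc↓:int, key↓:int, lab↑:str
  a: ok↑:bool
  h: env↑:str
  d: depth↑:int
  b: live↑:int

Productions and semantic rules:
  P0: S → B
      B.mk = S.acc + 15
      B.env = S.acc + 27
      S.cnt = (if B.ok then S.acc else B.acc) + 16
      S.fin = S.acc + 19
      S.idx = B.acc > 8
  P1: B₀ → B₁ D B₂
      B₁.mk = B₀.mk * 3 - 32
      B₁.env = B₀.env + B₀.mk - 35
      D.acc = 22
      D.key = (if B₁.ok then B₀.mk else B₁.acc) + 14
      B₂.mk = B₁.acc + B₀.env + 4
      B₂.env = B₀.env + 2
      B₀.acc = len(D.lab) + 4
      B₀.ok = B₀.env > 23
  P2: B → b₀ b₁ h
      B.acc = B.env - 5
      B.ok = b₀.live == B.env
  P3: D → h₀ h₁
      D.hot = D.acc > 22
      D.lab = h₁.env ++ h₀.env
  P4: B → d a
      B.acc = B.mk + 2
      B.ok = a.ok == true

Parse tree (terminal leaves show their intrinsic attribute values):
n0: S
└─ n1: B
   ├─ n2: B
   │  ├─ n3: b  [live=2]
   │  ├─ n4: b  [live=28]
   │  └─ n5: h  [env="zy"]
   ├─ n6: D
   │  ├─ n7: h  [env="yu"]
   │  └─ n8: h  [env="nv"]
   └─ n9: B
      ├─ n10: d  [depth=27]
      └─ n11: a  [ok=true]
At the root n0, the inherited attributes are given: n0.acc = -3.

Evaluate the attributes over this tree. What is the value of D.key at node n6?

1. n0.acc = -3  [given at root]
2. n1.mk = 12  [S.acc + 15]
3. n1.env = 24  [S.acc + 27]
4. n2.mk = 4  [B₀.mk * 3 - 32]
5. n2.env = 1  [B₀.env + B₀.mk - 35]
6. n3.live = 2  [terminal]
7. n4.live = 28  [terminal]
8. n5.env = "zy"  [terminal]
9. n2.acc = -4  [B.env - 5]
10. n2.ok = false  [b₀.live == B.env]
11. n6.acc = 22  [22]
12. n6.key = 10  [(if B₁.ok then B₀.mk else B₁.acc) + 14]
13. n7.env = "yu"  [terminal]
14. n8.env = "nv"  [terminal]
15. n6.hot = false  [D.acc > 22]
16. n6.lab = "nvyu"  [h₁.env ++ h₀.env]
17. n9.mk = 24  [B₁.acc + B₀.env + 4]
18. n9.env = 26  [B₀.env + 2]
19. n10.depth = 27  [terminal]
20. n11.ok = true  [terminal]
21. n9.acc = 26  [B.mk + 2]
22. n9.ok = true  [a.ok == true]
23. n1.acc = 8  [len(D.lab) + 4]
24. n1.ok = true  [B₀.env > 23]
25. n0.cnt = 13  [(if B.ok then S.acc else B.acc) + 16]
26. n0.fin = 16  [S.acc + 19]
27. n0.idx = false  [B.acc > 8]

10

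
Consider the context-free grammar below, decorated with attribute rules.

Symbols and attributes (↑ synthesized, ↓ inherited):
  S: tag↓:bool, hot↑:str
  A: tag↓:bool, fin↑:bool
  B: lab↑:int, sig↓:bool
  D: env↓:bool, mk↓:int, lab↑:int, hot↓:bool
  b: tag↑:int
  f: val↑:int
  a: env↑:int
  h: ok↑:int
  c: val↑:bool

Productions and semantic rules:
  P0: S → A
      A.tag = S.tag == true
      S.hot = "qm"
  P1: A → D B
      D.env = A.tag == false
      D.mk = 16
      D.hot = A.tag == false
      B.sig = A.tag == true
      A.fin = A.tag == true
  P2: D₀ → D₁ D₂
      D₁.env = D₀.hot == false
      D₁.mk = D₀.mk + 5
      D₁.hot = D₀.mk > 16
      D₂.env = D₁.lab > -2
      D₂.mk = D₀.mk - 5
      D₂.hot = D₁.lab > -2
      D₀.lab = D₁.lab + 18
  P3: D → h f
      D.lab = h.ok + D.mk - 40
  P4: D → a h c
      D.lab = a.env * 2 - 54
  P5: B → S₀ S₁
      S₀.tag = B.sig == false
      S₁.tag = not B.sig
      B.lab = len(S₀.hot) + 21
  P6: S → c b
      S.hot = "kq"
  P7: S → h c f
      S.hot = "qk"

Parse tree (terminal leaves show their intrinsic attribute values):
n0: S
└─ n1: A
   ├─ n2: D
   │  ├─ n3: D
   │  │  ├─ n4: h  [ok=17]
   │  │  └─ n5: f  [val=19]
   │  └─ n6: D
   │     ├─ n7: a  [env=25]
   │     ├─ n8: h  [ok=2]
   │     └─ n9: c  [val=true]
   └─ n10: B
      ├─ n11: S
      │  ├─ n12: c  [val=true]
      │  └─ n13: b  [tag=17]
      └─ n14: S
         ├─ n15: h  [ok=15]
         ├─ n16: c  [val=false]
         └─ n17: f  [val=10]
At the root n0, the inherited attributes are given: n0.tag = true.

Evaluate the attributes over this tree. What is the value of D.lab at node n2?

1. n0.tag = true  [given at root]
2. n1.tag = true  [S.tag == true]
3. n2.env = false  [A.tag == false]
4. n2.mk = 16  [16]
5. n2.hot = false  [A.tag == false]
6. n3.env = true  [D₀.hot == false]
7. n3.mk = 21  [D₀.mk + 5]
8. n3.hot = false  [D₀.mk > 16]
9. n4.ok = 17  [terminal]
10. n5.val = 19  [terminal]
11. n3.lab = -2  [h.ok + D.mk - 40]
12. n6.env = false  [D₁.lab > -2]
13. n6.mk = 11  [D₀.mk - 5]
14. n6.hot = false  [D₁.lab > -2]
15. n7.env = 25  [terminal]
16. n8.ok = 2  [terminal]
17. n9.val = true  [terminal]
18. n6.lab = -4  [a.env * 2 - 54]
19. n2.lab = 16  [D₁.lab + 18]
20. n10.sig = true  [A.tag == true]
21. n11.tag = false  [B.sig == false]
22. n12.val = true  [terminal]
23. n13.tag = 17  [terminal]
24. n11.hot = "kq"  ["kq"]
25. n14.tag = false  [not B.sig]
26. n15.ok = 15  [terminal]
27. n16.val = false  [terminal]
28. n17.val = 10  [terminal]
29. n14.hot = "qk"  ["qk"]
30. n10.lab = 23  [len(S₀.hot) + 21]
31. n1.fin = true  [A.tag == true]
32. n0.hot = "qm"  ["qm"]

16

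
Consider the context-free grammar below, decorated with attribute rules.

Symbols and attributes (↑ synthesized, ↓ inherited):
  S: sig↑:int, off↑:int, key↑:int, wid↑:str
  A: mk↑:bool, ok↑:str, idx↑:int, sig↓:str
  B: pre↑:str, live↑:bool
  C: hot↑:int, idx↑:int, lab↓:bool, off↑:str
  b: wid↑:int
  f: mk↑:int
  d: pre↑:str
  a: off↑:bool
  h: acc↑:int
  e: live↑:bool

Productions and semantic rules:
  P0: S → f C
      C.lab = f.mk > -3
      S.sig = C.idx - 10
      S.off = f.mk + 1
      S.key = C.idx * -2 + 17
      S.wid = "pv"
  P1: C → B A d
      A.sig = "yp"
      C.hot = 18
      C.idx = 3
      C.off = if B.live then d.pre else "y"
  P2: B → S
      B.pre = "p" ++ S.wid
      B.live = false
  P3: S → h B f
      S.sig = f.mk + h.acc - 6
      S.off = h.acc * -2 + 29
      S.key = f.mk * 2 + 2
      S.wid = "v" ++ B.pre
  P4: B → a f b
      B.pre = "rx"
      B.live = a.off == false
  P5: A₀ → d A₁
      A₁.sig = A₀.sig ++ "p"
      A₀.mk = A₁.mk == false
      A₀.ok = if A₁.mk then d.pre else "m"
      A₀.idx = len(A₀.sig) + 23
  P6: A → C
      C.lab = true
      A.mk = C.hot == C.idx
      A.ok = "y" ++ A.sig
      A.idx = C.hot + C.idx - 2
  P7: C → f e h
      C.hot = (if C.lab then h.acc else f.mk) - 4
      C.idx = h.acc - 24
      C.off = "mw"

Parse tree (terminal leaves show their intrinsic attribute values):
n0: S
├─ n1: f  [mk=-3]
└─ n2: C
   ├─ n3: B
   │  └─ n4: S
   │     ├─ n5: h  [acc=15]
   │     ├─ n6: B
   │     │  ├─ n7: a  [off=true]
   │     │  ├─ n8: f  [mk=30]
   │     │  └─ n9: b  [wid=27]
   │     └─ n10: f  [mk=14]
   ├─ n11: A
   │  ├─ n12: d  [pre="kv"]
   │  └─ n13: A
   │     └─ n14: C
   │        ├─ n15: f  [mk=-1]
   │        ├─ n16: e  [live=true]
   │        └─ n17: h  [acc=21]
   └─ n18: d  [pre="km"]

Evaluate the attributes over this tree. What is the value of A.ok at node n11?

"m"

1. n1.mk = -3  [terminal]
2. n2.lab = false  [f.mk > -3]
3. n5.acc = 15  [terminal]
4. n7.off = true  [terminal]
5. n8.mk = 30  [terminal]
6. n9.wid = 27  [terminal]
7. n6.pre = "rx"  ["rx"]
8. n6.live = false  [a.off == false]
9. n10.mk = 14  [terminal]
10. n4.sig = 23  [f.mk + h.acc - 6]
11. n4.off = -1  [h.acc * -2 + 29]
12. n4.key = 30  [f.mk * 2 + 2]
13. n4.wid = "vrx"  ["v" ++ B.pre]
14. n3.pre = "pvrx"  ["p" ++ S.wid]
15. n3.live = false  [false]
16. n11.sig = "yp"  ["yp"]
17. n12.pre = "kv"  [terminal]
18. n13.sig = "ypp"  [A₀.sig ++ "p"]
19. n14.lab = true  [true]
20. n15.mk = -1  [terminal]
21. n16.live = true  [terminal]
22. n17.acc = 21  [terminal]
23. n14.hot = 17  [(if C.lab then h.acc else f.mk) - 4]
24. n14.idx = -3  [h.acc - 24]
25. n14.off = "mw"  ["mw"]
26. n13.mk = false  [C.hot == C.idx]
27. n13.ok = "yypp"  ["y" ++ A.sig]
28. n13.idx = 12  [C.hot + C.idx - 2]
29. n11.mk = true  [A₁.mk == false]
30. n11.ok = "m"  [if A₁.mk then d.pre else "m"]
31. n11.idx = 25  [len(A₀.sig) + 23]
32. n18.pre = "km"  [terminal]
33. n2.hot = 18  [18]
34. n2.idx = 3  [3]
35. n2.off = "y"  [if B.live then d.pre else "y"]
36. n0.sig = -7  [C.idx - 10]
37. n0.off = -2  [f.mk + 1]
38. n0.key = 11  [C.idx * -2 + 17]
39. n0.wid = "pv"  ["pv"]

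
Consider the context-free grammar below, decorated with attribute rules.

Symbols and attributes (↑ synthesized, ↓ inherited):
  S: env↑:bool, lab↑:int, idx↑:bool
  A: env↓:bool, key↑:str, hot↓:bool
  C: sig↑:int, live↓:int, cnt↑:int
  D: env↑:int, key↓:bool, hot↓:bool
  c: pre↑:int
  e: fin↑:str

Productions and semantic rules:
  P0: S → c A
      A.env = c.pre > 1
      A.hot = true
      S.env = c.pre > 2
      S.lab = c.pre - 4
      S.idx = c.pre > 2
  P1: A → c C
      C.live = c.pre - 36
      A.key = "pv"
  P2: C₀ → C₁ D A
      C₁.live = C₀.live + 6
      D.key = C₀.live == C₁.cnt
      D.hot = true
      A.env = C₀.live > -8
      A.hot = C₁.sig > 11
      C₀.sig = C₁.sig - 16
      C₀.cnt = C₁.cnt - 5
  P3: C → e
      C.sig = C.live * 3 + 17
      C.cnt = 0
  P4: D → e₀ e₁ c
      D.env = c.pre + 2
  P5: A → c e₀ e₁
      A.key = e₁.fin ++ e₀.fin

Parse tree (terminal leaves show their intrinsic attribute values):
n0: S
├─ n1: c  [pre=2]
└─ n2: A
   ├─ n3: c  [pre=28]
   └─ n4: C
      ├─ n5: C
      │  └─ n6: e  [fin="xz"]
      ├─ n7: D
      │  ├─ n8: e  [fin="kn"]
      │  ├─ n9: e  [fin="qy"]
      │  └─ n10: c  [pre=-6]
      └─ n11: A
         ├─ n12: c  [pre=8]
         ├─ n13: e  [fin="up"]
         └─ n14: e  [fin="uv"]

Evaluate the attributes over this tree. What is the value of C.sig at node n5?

11

1. n1.pre = 2  [terminal]
2. n2.env = true  [c.pre > 1]
3. n2.hot = true  [true]
4. n3.pre = 28  [terminal]
5. n4.live = -8  [c.pre - 36]
6. n5.live = -2  [C₀.live + 6]
7. n6.fin = "xz"  [terminal]
8. n5.sig = 11  [C.live * 3 + 17]
9. n5.cnt = 0  [0]
10. n7.key = false  [C₀.live == C₁.cnt]
11. n7.hot = true  [true]
12. n8.fin = "kn"  [terminal]
13. n9.fin = "qy"  [terminal]
14. n10.pre = -6  [terminal]
15. n7.env = -4  [c.pre + 2]
16. n11.env = false  [C₀.live > -8]
17. n11.hot = false  [C₁.sig > 11]
18. n12.pre = 8  [terminal]
19. n13.fin = "up"  [terminal]
20. n14.fin = "uv"  [terminal]
21. n11.key = "uvup"  [e₁.fin ++ e₀.fin]
22. n4.sig = -5  [C₁.sig - 16]
23. n4.cnt = -5  [C₁.cnt - 5]
24. n2.key = "pv"  ["pv"]
25. n0.env = false  [c.pre > 2]
26. n0.lab = -2  [c.pre - 4]
27. n0.idx = false  [c.pre > 2]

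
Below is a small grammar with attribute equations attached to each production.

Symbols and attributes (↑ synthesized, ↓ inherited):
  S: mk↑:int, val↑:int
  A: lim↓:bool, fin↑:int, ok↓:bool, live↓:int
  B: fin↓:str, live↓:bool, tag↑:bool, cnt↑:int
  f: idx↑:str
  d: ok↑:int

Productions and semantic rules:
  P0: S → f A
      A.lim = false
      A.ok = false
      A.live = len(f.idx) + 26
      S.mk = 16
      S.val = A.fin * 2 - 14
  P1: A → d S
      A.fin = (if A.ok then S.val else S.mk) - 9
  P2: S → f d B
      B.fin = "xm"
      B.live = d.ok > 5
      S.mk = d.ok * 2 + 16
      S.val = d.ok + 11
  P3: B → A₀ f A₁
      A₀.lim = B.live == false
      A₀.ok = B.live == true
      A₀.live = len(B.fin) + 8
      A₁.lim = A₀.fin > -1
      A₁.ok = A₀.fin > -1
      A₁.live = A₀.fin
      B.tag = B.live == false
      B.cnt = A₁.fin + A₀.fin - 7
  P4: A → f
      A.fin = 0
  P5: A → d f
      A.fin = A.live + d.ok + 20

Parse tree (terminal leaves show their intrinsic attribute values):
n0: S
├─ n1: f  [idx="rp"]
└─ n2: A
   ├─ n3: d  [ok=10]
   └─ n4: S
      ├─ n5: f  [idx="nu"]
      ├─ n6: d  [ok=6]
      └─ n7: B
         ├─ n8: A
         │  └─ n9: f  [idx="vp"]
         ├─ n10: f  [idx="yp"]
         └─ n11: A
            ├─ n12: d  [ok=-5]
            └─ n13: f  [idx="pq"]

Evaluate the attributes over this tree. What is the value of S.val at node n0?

24

1. n1.idx = "rp"  [terminal]
2. n2.lim = false  [false]
3. n2.ok = false  [false]
4. n2.live = 28  [len(f.idx) + 26]
5. n3.ok = 10  [terminal]
6. n5.idx = "nu"  [terminal]
7. n6.ok = 6  [terminal]
8. n7.fin = "xm"  ["xm"]
9. n7.live = true  [d.ok > 5]
10. n8.lim = false  [B.live == false]
11. n8.ok = true  [B.live == true]
12. n8.live = 10  [len(B.fin) + 8]
13. n9.idx = "vp"  [terminal]
14. n8.fin = 0  [0]
15. n10.idx = "yp"  [terminal]
16. n11.lim = true  [A₀.fin > -1]
17. n11.ok = true  [A₀.fin > -1]
18. n11.live = 0  [A₀.fin]
19. n12.ok = -5  [terminal]
20. n13.idx = "pq"  [terminal]
21. n11.fin = 15  [A.live + d.ok + 20]
22. n7.tag = false  [B.live == false]
23. n7.cnt = 8  [A₁.fin + A₀.fin - 7]
24. n4.mk = 28  [d.ok * 2 + 16]
25. n4.val = 17  [d.ok + 11]
26. n2.fin = 19  [(if A.ok then S.val else S.mk) - 9]
27. n0.mk = 16  [16]
28. n0.val = 24  [A.fin * 2 - 14]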